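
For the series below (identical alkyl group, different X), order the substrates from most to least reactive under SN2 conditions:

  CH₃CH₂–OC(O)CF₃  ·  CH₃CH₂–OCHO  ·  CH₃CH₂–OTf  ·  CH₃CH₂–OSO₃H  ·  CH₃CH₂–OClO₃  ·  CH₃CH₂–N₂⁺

CH₃CH₂–N₂⁺ > CH₃CH₂–OTf > CH₃CH₂–OClO₃ > CH₃CH₂–OSO₃H > CH₃CH₂–OC(O)CF₃ > CH₃CH₂–OCHO

Identical carbon frameworks mean the comparison reduces to leaving-group quality.
A good leaving group is a weak base: the lower the pKₐ of its conjugate acid, the more readily it departs.
CH₃CH₂–N₂⁺ loses N₂: no meaningful conjugate acid; N₂ departs as an exceptionally stable neutral molecule
CH₃CH₂–OTf loses OTf⁻: pKₐ(CF₃SO₃H (triflic acid)) ≈ -14
CH₃CH₂–OClO₃ loses ClO₄⁻: pKₐ(HClO₄) ≈ -10
CH₃CH₂–OSO₃H loses HSO₄⁻: pKₐ(H₂SO₄) ≈ -3
CH₃CH₂–OC(O)CF₃ loses CF₃COO⁻: pKₐ(CF₃COOH) ≈ 0.2
CH₃CH₂–OCHO loses HCOO⁻: pKₐ(HCOOH) ≈ 3.8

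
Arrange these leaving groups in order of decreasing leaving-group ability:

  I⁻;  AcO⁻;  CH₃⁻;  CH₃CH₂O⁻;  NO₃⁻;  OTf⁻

Rank by basicity of the departing species: weakest base leaves most easily.
OTf⁻: pKₐ(CF₃SO₃H (triflic acid)) ≈ -14
I⁻: pKₐ(HI) ≈ -10
NO₃⁻: pKₐ(HNO₃) ≈ -1.3
AcO⁻: pKₐ(CH₃COOH) ≈ 4.8
CH₃CH₂O⁻: pKₐ(CH₃CH₂OH) ≈ 16
CH₃⁻: pKₐ(CH₄) ≈ 48

OTf⁻ > I⁻ > NO₃⁻ > AcO⁻ > CH₃CH₂O⁻ > CH₃⁻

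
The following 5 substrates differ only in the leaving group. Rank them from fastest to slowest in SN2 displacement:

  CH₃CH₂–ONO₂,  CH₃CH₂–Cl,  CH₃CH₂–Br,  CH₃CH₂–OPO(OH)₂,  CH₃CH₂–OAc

The skeletons are identical, so relative rate is governed entirely by leaving-group ability.
Leaving-group ability tracks the stability of the departed species; conjugate-acid pKₐ is the usual yardstick (lower pKₐ → better LG).
CH₃CH₂–Br loses Br⁻: pKₐ(HBr) ≈ -9
CH₃CH₂–Cl loses Cl⁻: pKₐ(HCl) ≈ -7
CH₃CH₂–ONO₂ loses NO₃⁻: pKₐ(HNO₃) ≈ -1.3
CH₃CH₂–OPO(OH)₂ loses H₂PO₄⁻: pKₐ(H₃PO₄) ≈ 2.1
CH₃CH₂–OAc loses AcO⁻: pKₐ(CH₃COOH) ≈ 4.8

CH₃CH₂–Br > CH₃CH₂–Cl > CH₃CH₂–ONO₂ > CH₃CH₂–OPO(OH)₂ > CH₃CH₂–OAc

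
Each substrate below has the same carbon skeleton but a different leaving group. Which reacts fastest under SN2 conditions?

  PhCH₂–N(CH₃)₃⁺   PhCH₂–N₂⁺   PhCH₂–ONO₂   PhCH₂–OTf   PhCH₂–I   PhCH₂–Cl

Identical carbon frameworks mean the comparison reduces to leaving-group quality.
A good leaving group is a weak base: the lower the pKₐ of its conjugate acid, the more readily it departs.
PhCH₂–N₂⁺ loses N₂: no meaningful conjugate acid; N₂ departs as an exceptionally stable neutral molecule
PhCH₂–OTf loses OTf⁻: pKₐ(CF₃SO₃H (triflic acid)) ≈ -14
PhCH₂–I loses I⁻: pKₐ(HI) ≈ -10
PhCH₂–Cl loses Cl⁻: pKₐ(HCl) ≈ -7
PhCH₂–ONO₂ loses NO₃⁻: pKₐ(HNO₃) ≈ -1.3
PhCH₂–N(CH₃)₃⁺ loses NR'₃: pKₐ(R'₃NH⁺) ≈ 10.7

PhCH₂–N₂⁺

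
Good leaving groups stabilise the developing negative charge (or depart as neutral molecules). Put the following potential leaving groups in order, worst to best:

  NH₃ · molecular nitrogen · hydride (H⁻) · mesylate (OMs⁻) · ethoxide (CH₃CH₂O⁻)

molecular nitrogen: no meaningful conjugate acid; N₂ departs as an exceptionally stable neutral molecule
mesylate (OMs⁻): pKₐ(CH₃SO₃H (MsOH)) ≈ -1.9
NH₃: pKₐ(NH₄⁺) ≈ 9.2
ethoxide (CH₃CH₂O⁻): pKₐ(CH₃CH₂OH) ≈ 16
hydride (H⁻): pKₐ(H₂) ≈ 36
The question asks for worst first, so the sequence is read in increasing leaving-group ability.

hydride (H⁻) < ethoxide (CH₃CH₂O⁻) < NH₃ < mesylate (OMs⁻) < molecular nitrogen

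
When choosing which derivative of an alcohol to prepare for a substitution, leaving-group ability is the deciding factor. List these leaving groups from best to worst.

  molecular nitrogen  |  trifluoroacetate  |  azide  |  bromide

molecular nitrogen > bromide > trifluoroacetate > azide

Leaving-group ability tracks the stability of the departed species; conjugate-acid pKₐ is the usual yardstick (lower pKₐ → better LG).
molecular nitrogen: no meaningful conjugate acid; N₂ departs as an exceptionally stable neutral molecule
bromide: pKₐ(HBr) ≈ -9 — weak base; good leaving group
trifluoroacetate: pKₐ(CF₃COOH) ≈ 0.2
azide: pKₐ(HN₃) ≈ 4.7 — linear, resonance-stabilised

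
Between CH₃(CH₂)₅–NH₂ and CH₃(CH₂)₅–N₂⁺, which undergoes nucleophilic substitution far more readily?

CH₃(CH₂)₅–N₂⁺

From CH₃(CH₂)₅–NH₂ the departing group would be NH₂⁻ (pKₐ(NH₃) ≈ 38). Extremely strong base; never a leaving group.
From CH₃(CH₂)₅–N₂⁺ the leaving group is N₂ (no meaningful conjugate acid; N₂ departs as an exceptionally stable neutral molecule).
(In practice CH₃(CH₂)₅–N₂⁺ is made from CH₃(CH₂)₅–NH₂ by diazotisation (NaNO₂ / HCl, 0 °C), generating a diazonium salt that expels N₂.)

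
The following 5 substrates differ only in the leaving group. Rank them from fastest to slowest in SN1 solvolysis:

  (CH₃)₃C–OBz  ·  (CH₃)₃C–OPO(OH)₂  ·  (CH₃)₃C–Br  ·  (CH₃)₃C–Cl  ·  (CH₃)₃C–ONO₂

(CH₃)₃C–Br > (CH₃)₃C–Cl > (CH₃)₃C–ONO₂ > (CH₃)₃C–OPO(OH)₂ > (CH₃)₃C–OBz

Same R in every case — rank the leaving groups.
A good leaving group is a weak base: the lower the pKₐ of its conjugate acid, the more readily it departs.
(CH₃)₃C–Br loses Br⁻: pKₐ(HBr) ≈ -9
(CH₃)₃C–Cl loses Cl⁻: pKₐ(HCl) ≈ -7
(CH₃)₃C–ONO₂ loses NO₃⁻: pKₐ(HNO₃) ≈ -1.3
(CH₃)₃C–OPO(OH)₂ loses H₂PO₄⁻: pKₐ(H₃PO₄) ≈ 2.1
(CH₃)₃C–OBz loses PhCOO⁻: pKₐ(C₆H₅COOH) ≈ 4.2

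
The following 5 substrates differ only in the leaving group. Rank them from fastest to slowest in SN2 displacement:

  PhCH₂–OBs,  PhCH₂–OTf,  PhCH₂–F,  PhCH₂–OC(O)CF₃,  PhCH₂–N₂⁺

With the same alkyl group throughout, only the leaving group differentiates the rates.
Rank by basicity of the departing species: weakest base leaves most easily.
PhCH₂–N₂⁺ loses N₂: no meaningful conjugate acid; N₂ departs as an exceptionally stable neutral molecule
PhCH₂–OTf loses OTf⁻: pKₐ(CF₃SO₃H (triflic acid)) ≈ -14
PhCH₂–OBs loses OBs⁻: pKₐ(p-BrC₆H₄SO₃H) ≈ -2.8
PhCH₂–OC(O)CF₃ loses CF₃COO⁻: pKₐ(CF₃COOH) ≈ 0.2
PhCH₂–F loses F⁻: pKₐ(HF) ≈ 3.2

PhCH₂–N₂⁺ > PhCH₂–OTf > PhCH₂–OBs > PhCH₂–OC(O)CF₃ > PhCH₂–F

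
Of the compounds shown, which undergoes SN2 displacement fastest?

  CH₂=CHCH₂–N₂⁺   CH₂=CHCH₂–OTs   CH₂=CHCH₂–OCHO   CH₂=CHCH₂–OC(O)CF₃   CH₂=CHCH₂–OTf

Same R in every case — rank the leaving groups.
Leaving-group ability tracks the stability of the departed species; conjugate-acid pKₐ is the usual yardstick (lower pKₐ → better LG).
CH₂=CHCH₂–N₂⁺ loses N₂: no meaningful conjugate acid; N₂ departs as an exceptionally stable neutral molecule
CH₂=CHCH₂–OTf loses OTf⁻: pKₐ(CF₃SO₃H (triflic acid)) ≈ -14
CH₂=CHCH₂–OTs loses OTs⁻: pKₐ(p-CH₃C₆H₄SO₃H (TsOH)) ≈ -2.8
CH₂=CHCH₂–OC(O)CF₃ loses CF₃COO⁻: pKₐ(CF₃COOH) ≈ 0.2
CH₂=CHCH₂–OCHO loses HCOO⁻: pKₐ(HCOOH) ≈ 3.8

CH₂=CHCH₂–N₂⁺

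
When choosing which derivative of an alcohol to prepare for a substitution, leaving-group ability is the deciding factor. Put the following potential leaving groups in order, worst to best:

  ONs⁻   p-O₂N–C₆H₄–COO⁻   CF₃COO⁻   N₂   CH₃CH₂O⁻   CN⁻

Leaving-group ability tracks the stability of the departed species; conjugate-acid pKₐ is the usual yardstick (lower pKₐ → better LG).
N₂: no meaningful conjugate acid; N₂ departs as an exceptionally stable neutral molecule
ONs⁻: pKₐ(p-O₂NC₆H₄SO₃H) ≈ -3.5
CF₃COO⁻: pKₐ(CF₃COOH) ≈ 0.2
p-O₂N–C₆H₄–COO⁻: pKₐ(p-nitrobenzoic acid) ≈ 3.4 — electron-withdrawing nitro group stabilises the carboxylate
CN⁻: pKₐ(HCN) ≈ 9.2 — sp carbon stabilises the charge somewhat, but still a poor LG
CH₃CH₂O⁻: pKₐ(CH₃CH₂OH) ≈ 16
The question asks for worst first, so the sequence is read in increasing leaving-group ability.

CH₃CH₂O⁻ < CN⁻ < p-O₂N–C₆H₄–COO⁻ < CF₃COO⁻ < ONs⁻ < N₂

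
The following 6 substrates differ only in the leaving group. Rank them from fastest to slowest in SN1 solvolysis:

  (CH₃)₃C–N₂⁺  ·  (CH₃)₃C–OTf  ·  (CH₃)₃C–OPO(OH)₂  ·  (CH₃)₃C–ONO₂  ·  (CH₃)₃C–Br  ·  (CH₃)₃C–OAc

(CH₃)₃C–N₂⁺ > (CH₃)₃C–OTf > (CH₃)₃C–Br > (CH₃)₃C–ONO₂ > (CH₃)₃C–OPO(OH)₂ > (CH₃)₃C–OAc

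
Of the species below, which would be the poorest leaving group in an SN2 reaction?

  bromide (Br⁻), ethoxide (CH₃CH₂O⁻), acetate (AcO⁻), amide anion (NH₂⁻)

bromide (Br⁻): pKₐ(HBr) ≈ -9
acetate (AcO⁻): pKₐ(CH₃COOH) ≈ 4.8
ethoxide (CH₃CH₂O⁻): pKₐ(CH₃CH₂OH) ≈ 16
amide anion (NH₂⁻): pKₐ(NH₃) ≈ 38

amide anion (NH₂⁻)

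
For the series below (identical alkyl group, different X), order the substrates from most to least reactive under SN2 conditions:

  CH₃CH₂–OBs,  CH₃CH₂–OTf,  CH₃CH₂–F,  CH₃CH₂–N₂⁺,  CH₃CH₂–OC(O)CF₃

CH₃CH₂–N₂⁺ > CH₃CH₂–OTf > CH₃CH₂–OBs > CH₃CH₂–OC(O)CF₃ > CH₃CH₂–F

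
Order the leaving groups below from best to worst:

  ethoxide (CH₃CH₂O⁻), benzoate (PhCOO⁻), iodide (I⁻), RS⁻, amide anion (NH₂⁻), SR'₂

iodide (I⁻) > SR'₂ > benzoate (PhCOO⁻) > RS⁻ > ethoxide (CH₃CH₂O⁻) > amide anion (NH₂⁻)

iodide (I⁻): pKₐ(HI) ≈ -10
SR'₂: pKₐ(R'₂SH⁺) ≈ -7
benzoate (PhCOO⁻): pKₐ(C₆H₅COOH) ≈ 4.2
RS⁻: pKₐ(RSH (a thiol)) ≈ 10.5 — moderately basic; rarely leaves without activation
ethoxide (CH₃CH₂O⁻): pKₐ(CH₃CH₂OH) ≈ 16
amide anion (NH₂⁻): pKₐ(NH₃) ≈ 38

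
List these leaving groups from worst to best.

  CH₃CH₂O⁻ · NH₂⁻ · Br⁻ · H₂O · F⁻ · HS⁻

NH₂⁻ < CH₃CH₂O⁻ < HS⁻ < F⁻ < H₂O < Br⁻

Rank by basicity of the departing species: weakest base leaves most easily.
Br⁻: pKₐ(HBr) ≈ -9 — weak base; good leaving group
H₂O: pKₐ(H₃O⁺) ≈ -1.7
F⁻: pKₐ(HF) ≈ 3.2 — small and strongly basic; the poor halide leaving group
HS⁻: pKₐ(H₂S) ≈ 7 — larger and more polarisable than the oxygen analogue
CH₃CH₂O⁻: pKₐ(CH₃CH₂OH) ≈ 16
NH₂⁻: pKₐ(NH₃) ≈ 38 — extremely strong base; never a leaving group
The question asks for worst first, so the sequence is read in increasing leaving-group ability.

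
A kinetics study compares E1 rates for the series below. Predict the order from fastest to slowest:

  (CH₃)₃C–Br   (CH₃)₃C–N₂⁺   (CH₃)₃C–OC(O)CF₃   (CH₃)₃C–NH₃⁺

(CH₃)₃C–N₂⁺ > (CH₃)₃C–Br > (CH₃)₃C–OC(O)CF₃ > (CH₃)₃C–NH₃⁺

Same R in every case — rank the leaving groups.
Rank by basicity of the departing species: weakest base leaves most easily.
(CH₃)₃C–N₂⁺ loses N₂: no meaningful conjugate acid; N₂ departs as an exceptionally stable neutral molecule
(CH₃)₃C–Br loses Br⁻: pKₐ(HBr) ≈ -9
(CH₃)₃C–OC(O)CF₃ loses CF₃COO⁻: pKₐ(CF₃COOH) ≈ 0.2
(CH₃)₃C–NH₃⁺ loses NH₃: pKₐ(NH₄⁺) ≈ 9.2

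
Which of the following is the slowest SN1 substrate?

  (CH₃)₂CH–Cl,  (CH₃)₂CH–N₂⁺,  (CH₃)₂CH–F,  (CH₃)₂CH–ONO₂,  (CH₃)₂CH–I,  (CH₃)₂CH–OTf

Same R in every case — rank the leaving groups.
A good leaving group is a weak base: the lower the pKₐ of its conjugate acid, the more readily it departs.
(CH₃)₂CH–N₂⁺ loses N₂: no meaningful conjugate acid; N₂ departs as an exceptionally stable neutral molecule
(CH₃)₂CH–OTf loses OTf⁻: pKₐ(CF₃SO₃H (triflic acid)) ≈ -14
(CH₃)₂CH–I loses I⁻: pKₐ(HI) ≈ -10
(CH₃)₂CH–Cl loses Cl⁻: pKₐ(HCl) ≈ -7
(CH₃)₂CH–ONO₂ loses NO₃⁻: pKₐ(HNO₃) ≈ -1.3
(CH₃)₂CH–F loses F⁻: pKₐ(HF) ≈ 3.2

(CH₃)₂CH–F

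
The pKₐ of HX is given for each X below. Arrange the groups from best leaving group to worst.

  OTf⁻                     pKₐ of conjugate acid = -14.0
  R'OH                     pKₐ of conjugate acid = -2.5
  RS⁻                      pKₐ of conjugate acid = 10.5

OTf⁻ > R'OH > RS⁻

Lower conjugate-acid pKₐ ⇒ weaker base ⇒ better leaving group.
Sorting by the given values: OTf⁻ (-14.0), R'OH (-2.5), RS⁻ (10.5).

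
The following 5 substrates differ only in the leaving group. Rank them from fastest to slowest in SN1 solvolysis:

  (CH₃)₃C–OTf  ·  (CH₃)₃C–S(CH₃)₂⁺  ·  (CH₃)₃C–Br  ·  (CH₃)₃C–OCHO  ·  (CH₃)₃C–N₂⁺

With the same alkyl group throughout, only the leaving group differentiates the rates.
A good leaving group is a weak base: the lower the pKₐ of its conjugate acid, the more readily it departs.
(CH₃)₃C–N₂⁺ loses N₂: no meaningful conjugate acid; N₂ departs as an exceptionally stable neutral molecule
(CH₃)₃C–OTf loses OTf⁻: pKₐ(CF₃SO₃H (triflic acid)) ≈ -14
(CH₃)₃C–Br loses Br⁻: pKₐ(HBr) ≈ -9
(CH₃)₃C–S(CH₃)₂⁺ loses SR'₂: pKₐ(R'₂SH⁺) ≈ -7
(CH₃)₃C–OCHO loses HCOO⁻: pKₐ(HCOOH) ≈ 3.8

(CH₃)₃C–N₂⁺ > (CH₃)₃C–OTf > (CH₃)₃C–Br > (CH₃)₃C–S(CH₃)₂⁺ > (CH₃)₃C–OCHO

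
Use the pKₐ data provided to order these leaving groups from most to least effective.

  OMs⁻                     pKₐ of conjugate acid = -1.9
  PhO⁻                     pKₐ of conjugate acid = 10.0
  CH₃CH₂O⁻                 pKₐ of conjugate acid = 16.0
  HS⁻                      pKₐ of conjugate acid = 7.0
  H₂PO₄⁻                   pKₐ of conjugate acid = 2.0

Lower conjugate-acid pKₐ ⇒ weaker base ⇒ better leaving group.
Sorting by the given values: OMs⁻ (-1.9), H₂PO₄⁻ (2.0), HS⁻ (7.0), PhO⁻ (10.0), CH₃CH₂O⁻ (16.0).

OMs⁻ > H₂PO₄⁻ > HS⁻ > PhO⁻ > CH₃CH₂O⁻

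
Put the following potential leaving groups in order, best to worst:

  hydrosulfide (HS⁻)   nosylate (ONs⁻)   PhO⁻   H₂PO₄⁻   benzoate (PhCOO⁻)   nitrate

nosylate (ONs⁻) > nitrate > H₂PO₄⁻ > benzoate (PhCOO⁻) > hydrosulfide (HS⁻) > PhO⁻

Leaving-group ability tracks the stability of the departed species; conjugate-acid pKₐ is the usual yardstick (lower pKₐ → better LG).
nosylate (ONs⁻): pKₐ(p-O₂NC₆H₄SO₃H) ≈ -3.5
nitrate: pKₐ(HNO₃) ≈ -1.3
H₂PO₄⁻: pKₐ(H₃PO₄) ≈ 2.1
benzoate (PhCOO⁻): pKₐ(C₆H₅COOH) ≈ 4.2
hydrosulfide (HS⁻): pKₐ(H₂S) ≈ 7
PhO⁻: pKₐ(C₆H₅OH (phenol)) ≈ 10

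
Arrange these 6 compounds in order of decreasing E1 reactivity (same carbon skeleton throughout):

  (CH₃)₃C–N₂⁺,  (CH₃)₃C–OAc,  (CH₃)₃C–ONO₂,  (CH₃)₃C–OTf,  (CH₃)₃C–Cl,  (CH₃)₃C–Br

(CH₃)₃C–N₂⁺ > (CH₃)₃C–OTf > (CH₃)₃C–Br > (CH₃)₃C–Cl > (CH₃)₃C–ONO₂ > (CH₃)₃C–OAc

Same R in every case — rank the leaving groups.
The more stable X⁻ (or X) is on its own — i.e. the weaker a base it is — the better a leaving group it makes.
(CH₃)₃C–N₂⁺ loses N₂: no meaningful conjugate acid; N₂ departs as an exceptionally stable neutral molecule
(CH₃)₃C–OTf loses OTf⁻: pKₐ(CF₃SO₃H (triflic acid)) ≈ -14
(CH₃)₃C–Br loses Br⁻: pKₐ(HBr) ≈ -9
(CH₃)₃C–Cl loses Cl⁻: pKₐ(HCl) ≈ -7
(CH₃)₃C–ONO₂ loses NO₃⁻: pKₐ(HNO₃) ≈ -1.3
(CH₃)₃C–OAc loses AcO⁻: pKₐ(CH₃COOH) ≈ 4.8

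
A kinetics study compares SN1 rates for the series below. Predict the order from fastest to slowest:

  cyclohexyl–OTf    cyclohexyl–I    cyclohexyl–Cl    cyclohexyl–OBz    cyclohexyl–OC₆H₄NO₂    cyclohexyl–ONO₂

cyclohexyl–OTf > cyclohexyl–I > cyclohexyl–Cl > cyclohexyl–ONO₂ > cyclohexyl–OBz > cyclohexyl–OC₆H₄NO₂

Same R in every case — rank the leaving groups.
A good leaving group is a weak base: the lower the pKₐ of its conjugate acid, the more readily it departs.
cyclohexyl–OTf loses OTf⁻: pKₐ(CF₃SO₃H (triflic acid)) ≈ -14
cyclohexyl–I loses I⁻: pKₐ(HI) ≈ -10
cyclohexyl–Cl loses Cl⁻: pKₐ(HCl) ≈ -7
cyclohexyl–ONO₂ loses NO₃⁻: pKₐ(HNO₃) ≈ -1.3
cyclohexyl–OBz loses PhCOO⁻: pKₐ(C₆H₅COOH) ≈ 4.2
cyclohexyl–OC₆H₄NO₂ loses p-O₂N–C₆H₄–O⁻: pKₐ(p-nitrophenol) ≈ 7.2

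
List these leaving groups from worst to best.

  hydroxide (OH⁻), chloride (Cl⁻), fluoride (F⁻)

hydroxide (OH⁻) < fluoride (F⁻) < chloride (Cl⁻)

A good leaving group is a weak base: the lower the pKₐ of its conjugate acid, the more readily it departs.
chloride (Cl⁻): pKₐ(HCl) ≈ -7 — moderately weak base
fluoride (F⁻): pKₐ(HF) ≈ 3.2 — small and strongly basic; the poor halide leaving group
hydroxide (OH⁻): pKₐ(H₂O) ≈ 15.7 — strong base; essentially never leaves without prior activation
Reversing gives the worst-to-best order requested.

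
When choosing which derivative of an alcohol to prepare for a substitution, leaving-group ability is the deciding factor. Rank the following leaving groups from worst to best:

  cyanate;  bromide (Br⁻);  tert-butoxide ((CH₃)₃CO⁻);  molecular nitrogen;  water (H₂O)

tert-butoxide ((CH₃)₃CO⁻) < cyanate < water (H₂O) < bromide (Br⁻) < molecular nitrogen

Leaving-group ability tracks the stability of the departed species; conjugate-acid pKₐ is the usual yardstick (lower pKₐ → better LG).
molecular nitrogen: no meaningful conjugate acid; N₂ departs as an exceptionally stable neutral molecule
bromide (Br⁻): pKₐ(HBr) ≈ -9 — weak base; good leaving group
water (H₂O): pKₐ(H₃O⁺) ≈ -1.7
cyanate: pKₐ(HOCN) ≈ 3.5 — resonance between N and O
tert-butoxide ((CH₃)₃CO⁻): pKₐ(t-BuOH) ≈ 18 — bulky, strongly basic alkoxide
The question asks for worst first, so the sequence is read in increasing leaving-group ability.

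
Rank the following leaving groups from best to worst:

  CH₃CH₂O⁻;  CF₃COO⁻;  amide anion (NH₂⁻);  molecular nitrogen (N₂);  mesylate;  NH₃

molecular nitrogen (N₂): no meaningful conjugate acid; N₂ departs as an exceptionally stable neutral molecule
mesylate: pKₐ(CH₃SO₃H (MsOH)) ≈ -1.9
CF₃COO⁻: pKₐ(CF₃COOH) ≈ 0.2 — strongly electron-withdrawing CF₃ stabilises the carboxylate
NH₃: pKₐ(NH₄⁺) ≈ 9.2 — neutral but moderately basic; leaves from R–NH₃⁺
CH₃CH₂O⁻: pKₐ(CH₃CH₂OH) ≈ 16 — strong base; alkoxides do not leave unassisted
amide anion (NH₂⁻): pKₐ(NH₃) ≈ 38 — extremely strong base; never a leaving group

molecular nitrogen (N₂) > mesylate > CF₃COO⁻ > NH₃ > CH₃CH₂O⁻ > amide anion (NH₂⁻)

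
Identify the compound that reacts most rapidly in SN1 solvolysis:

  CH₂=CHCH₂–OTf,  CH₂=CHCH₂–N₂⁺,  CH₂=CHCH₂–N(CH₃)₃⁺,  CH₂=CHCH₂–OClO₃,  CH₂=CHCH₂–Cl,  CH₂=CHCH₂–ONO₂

CH₂=CHCH₂–N₂⁺

The skeletons are identical, so relative rate is governed entirely by leaving-group ability.
A good leaving group is a weak base: the lower the pKₐ of its conjugate acid, the more readily it departs.
CH₂=CHCH₂–N₂⁺ loses N₂: no meaningful conjugate acid; N₂ departs as an exceptionally stable neutral molecule
CH₂=CHCH₂–OTf loses OTf⁻: pKₐ(CF₃SO₃H (triflic acid)) ≈ -14
CH₂=CHCH₂–OClO₃ loses ClO₄⁻: pKₐ(HClO₄) ≈ -10
CH₂=CHCH₂–Cl loses Cl⁻: pKₐ(HCl) ≈ -7
CH₂=CHCH₂–ONO₂ loses NO₃⁻: pKₐ(HNO₃) ≈ -1.3
CH₂=CHCH₂–N(CH₃)₃⁺ loses NR'₃: pKₐ(R'₃NH⁺) ≈ 10.7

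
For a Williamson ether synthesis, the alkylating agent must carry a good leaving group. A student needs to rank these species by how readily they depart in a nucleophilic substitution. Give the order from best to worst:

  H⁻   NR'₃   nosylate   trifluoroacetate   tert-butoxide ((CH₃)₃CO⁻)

nosylate > trifluoroacetate > NR'₃ > tert-butoxide ((CH₃)₃CO⁻) > H⁻

nosylate: pKₐ(p-O₂NC₆H₄SO₃H) ≈ -3.5 — p-nitro group further stabilises the sulfonate
trifluoroacetate: pKₐ(CF₃COOH) ≈ 0.2 — strongly electron-withdrawing CF₃ stabilises the carboxylate
NR'₃: pKₐ(R'₃NH⁺) ≈ 10.7 — neutral but still a fairly strong base; Hofmann-elimination LG
tert-butoxide ((CH₃)₃CO⁻): pKₐ(t-BuOH) ≈ 18 — bulky, strongly basic alkoxide
H⁻: pKₐ(H₂) ≈ 36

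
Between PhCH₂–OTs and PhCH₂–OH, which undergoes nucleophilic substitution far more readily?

From PhCH₂–OH the departing group would be OH⁻ (pKₐ(H₂O) ≈ 15.7). Strong base; essentially never leaves without prior activation.
From PhCH₂–OTs the leaving group is OTs⁻ (pKₐ(p-CH₃C₆H₄SO₃H (TsOH)) ≈ -2.8). Resonance-delocalised arenesulfonate.
(In practice PhCH₂–OTs is made from PhCH₂–OH by treatment with TsCl / pyridine, converting the hydroxyl into a tosylate.)

PhCH₂–OTs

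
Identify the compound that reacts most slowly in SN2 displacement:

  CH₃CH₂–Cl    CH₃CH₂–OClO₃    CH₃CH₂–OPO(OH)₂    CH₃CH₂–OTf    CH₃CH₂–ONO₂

CH₃CH₂–OPO(OH)₂

The skeletons are identical, so relative rate is governed entirely by leaving-group ability.
Leaving-group ability tracks the stability of the departed species; conjugate-acid pKₐ is the usual yardstick (lower pKₐ → better LG).
CH₃CH₂–OTf loses OTf⁻: pKₐ(CF₃SO₃H (triflic acid)) ≈ -14
CH₃CH₂–OClO₃ loses ClO₄⁻: pKₐ(HClO₄) ≈ -10
CH₃CH₂–Cl loses Cl⁻: pKₐ(HCl) ≈ -7
CH₃CH₂–ONO₂ loses NO₃⁻: pKₐ(HNO₃) ≈ -1.3
CH₃CH₂–OPO(OH)₂ loses H₂PO₄⁻: pKₐ(H₃PO₄) ≈ 2.1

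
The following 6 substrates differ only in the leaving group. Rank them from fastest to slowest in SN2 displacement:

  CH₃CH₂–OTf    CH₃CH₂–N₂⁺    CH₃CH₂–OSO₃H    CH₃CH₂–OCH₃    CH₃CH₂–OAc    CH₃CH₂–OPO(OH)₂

The skeletons are identical, so relative rate is governed entirely by leaving-group ability.
The more stable X⁻ (or X) is on its own — i.e. the weaker a base it is — the better a leaving group it makes.
CH₃CH₂–N₂⁺ loses N₂: no meaningful conjugate acid; N₂ departs as an exceptionally stable neutral molecule
CH₃CH₂–OTf loses OTf⁻: pKₐ(CF₃SO₃H (triflic acid)) ≈ -14
CH₃CH₂–OSO₃H loses HSO₄⁻: pKₐ(H₂SO₄) ≈ -3
CH₃CH₂–OPO(OH)₂ loses H₂PO₄⁻: pKₐ(H₃PO₄) ≈ 2.1
CH₃CH₂–OAc loses AcO⁻: pKₐ(CH₃COOH) ≈ 4.8
CH₃CH₂–OCH₃ loses CH₃O⁻: pKₐ(CH₃OH) ≈ 15.5

CH₃CH₂–N₂⁺ > CH₃CH₂–OTf > CH₃CH₂–OSO₃H > CH₃CH₂–OPO(OH)₂ > CH₃CH₂–OAc > CH₃CH₂–OCH₃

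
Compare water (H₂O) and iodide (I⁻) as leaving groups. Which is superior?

iodide (I⁻)

iodide (I⁻) is the better leaving group.
pKₐ(HI) ≈ -10 versus pKₐ(H₃O⁺) ≈ -1.7: iodide (I⁻) is the much weaker base.
Large, highly polarisable; very weak base.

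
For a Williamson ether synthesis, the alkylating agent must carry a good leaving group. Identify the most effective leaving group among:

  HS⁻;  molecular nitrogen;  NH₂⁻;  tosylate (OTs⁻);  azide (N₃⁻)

A good leaving group is a weak base: the lower the pKₐ of its conjugate acid, the more readily it departs.
molecular nitrogen: no meaningful conjugate acid; N₂ departs as an exceptionally stable neutral molecule
tosylate (OTs⁻): pKₐ(p-CH₃C₆H₄SO₃H (TsOH)) ≈ -2.8
azide (N₃⁻): pKₐ(HN₃) ≈ 4.7
HS⁻: pKₐ(H₂S) ≈ 7
NH₂⁻: pKₐ(NH₃) ≈ 38

molecular nitrogen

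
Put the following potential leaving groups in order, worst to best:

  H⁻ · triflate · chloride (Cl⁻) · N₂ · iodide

Leaving-group ability tracks the stability of the departed species; conjugate-acid pKₐ is the usual yardstick (lower pKₐ → better LG).
N₂: no meaningful conjugate acid; N₂ departs as an exceptionally stable neutral molecule
triflate: pKₐ(CF₃SO₃H (triflic acid)) ≈ -14 — charge spread over three oxygens and a CF₃ group; the premier leaving group in synthesis
iodide: pKₐ(HI) ≈ -10 — large, highly polarisable; very weak base
chloride (Cl⁻): pKₐ(HCl) ≈ -7
H⁻: pKₐ(H₂) ≈ 36
Listed from poorest to best leaving group as asked.

H⁻ < chloride (Cl⁻) < iodide < triflate < N₂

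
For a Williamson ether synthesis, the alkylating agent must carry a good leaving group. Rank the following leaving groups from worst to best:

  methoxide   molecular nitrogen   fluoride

methoxide < fluoride < molecular nitrogen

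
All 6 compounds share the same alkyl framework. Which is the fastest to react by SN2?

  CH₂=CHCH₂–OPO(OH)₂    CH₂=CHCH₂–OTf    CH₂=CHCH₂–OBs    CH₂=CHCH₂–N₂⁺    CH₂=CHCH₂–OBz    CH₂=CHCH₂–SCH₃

The skeletons are identical, so relative rate is governed entirely by leaving-group ability.
Leaving-group ability tracks the stability of the departed species; conjugate-acid pKₐ is the usual yardstick (lower pKₐ → better LG).
CH₂=CHCH₂–N₂⁺ loses N₂: no meaningful conjugate acid; N₂ departs as an exceptionally stable neutral molecule
CH₂=CHCH₂–OTf loses OTf⁻: pKₐ(CF₃SO₃H (triflic acid)) ≈ -14
CH₂=CHCH₂–OBs loses OBs⁻: pKₐ(p-BrC₆H₄SO₃H) ≈ -2.8
CH₂=CHCH₂–OPO(OH)₂ loses H₂PO₄⁻: pKₐ(H₃PO₄) ≈ 2.1
CH₂=CHCH₂–OBz loses PhCOO⁻: pKₐ(C₆H₅COOH) ≈ 4.2
CH₂=CHCH₂–SCH₃ loses RS⁻: pKₐ(RSH (a thiol)) ≈ 10.5

CH₂=CHCH₂–N₂⁺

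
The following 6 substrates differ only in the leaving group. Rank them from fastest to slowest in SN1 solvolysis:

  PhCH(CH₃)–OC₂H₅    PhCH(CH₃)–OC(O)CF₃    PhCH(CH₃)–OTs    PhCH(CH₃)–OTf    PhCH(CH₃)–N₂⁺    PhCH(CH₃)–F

PhCH(CH₃)–N₂⁺ > PhCH(CH₃)–OTf > PhCH(CH₃)–OTs > PhCH(CH₃)–OC(O)CF₃ > PhCH(CH₃)–F > PhCH(CH₃)–OC₂H₅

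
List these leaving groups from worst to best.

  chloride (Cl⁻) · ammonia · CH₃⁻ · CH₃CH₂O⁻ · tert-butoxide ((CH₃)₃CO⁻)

CH₃⁻ < tert-butoxide ((CH₃)₃CO⁻) < CH₃CH₂O⁻ < ammonia < chloride (Cl⁻)

The more stable X⁻ (or X) is on its own — i.e. the weaker a base it is — the better a leaving group it makes.
chloride (Cl⁻): pKₐ(HCl) ≈ -7 — moderately weak base
ammonia: pKₐ(NH₄⁺) ≈ 9.2 — neutral but moderately basic; leaves from R–NH₃⁺
CH₃CH₂O⁻: pKₐ(CH₃CH₂OH) ≈ 16 — strong base; alkoxides do not leave unassisted
tert-butoxide ((CH₃)₃CO⁻): pKₐ(t-BuOH) ≈ 18 — bulky, strongly basic alkoxide
CH₃⁻: pKₐ(CH₄) ≈ 48 — unstabilised carbanion; the worst conceivable leaving group
Listed from poorest to best leaving group as asked.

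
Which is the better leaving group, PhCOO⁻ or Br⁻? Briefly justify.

Br⁻ is the better leaving group.
pKₐ(HBr) ≈ -9 versus pKₐ(C₆H₅COOH) ≈ 4.2: Br⁻ is the much weaker base.
Weak base; good leaving group.

Br⁻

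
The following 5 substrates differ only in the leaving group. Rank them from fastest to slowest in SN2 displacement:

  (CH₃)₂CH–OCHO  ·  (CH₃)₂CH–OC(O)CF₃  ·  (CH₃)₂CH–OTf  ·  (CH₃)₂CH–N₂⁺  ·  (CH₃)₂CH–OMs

(CH₃)₂CH–N₂⁺ > (CH₃)₂CH–OTf > (CH₃)₂CH–OMs > (CH₃)₂CH–OC(O)CF₃ > (CH₃)₂CH–OCHO

Identical carbon frameworks mean the comparison reduces to leaving-group quality.
Rank by basicity of the departing species: weakest base leaves most easily.
(CH₃)₂CH–N₂⁺ loses N₂: no meaningful conjugate acid; N₂ departs as an exceptionally stable neutral molecule
(CH₃)₂CH–OTf loses OTf⁻: pKₐ(CF₃SO₃H (triflic acid)) ≈ -14
(CH₃)₂CH–OMs loses OMs⁻: pKₐ(CH₃SO₃H (MsOH)) ≈ -1.9
(CH₃)₂CH–OC(O)CF₃ loses CF₃COO⁻: pKₐ(CF₃COOH) ≈ 0.2
(CH₃)₂CH–OCHO loses HCOO⁻: pKₐ(HCOOH) ≈ 3.8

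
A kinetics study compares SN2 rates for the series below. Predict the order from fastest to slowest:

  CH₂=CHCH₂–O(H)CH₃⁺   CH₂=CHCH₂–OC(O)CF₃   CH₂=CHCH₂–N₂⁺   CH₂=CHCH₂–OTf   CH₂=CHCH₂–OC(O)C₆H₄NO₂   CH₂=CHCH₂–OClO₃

CH₂=CHCH₂–N₂⁺ > CH₂=CHCH₂–OTf > CH₂=CHCH₂–OClO₃ > CH₂=CHCH₂–O(H)CH₃⁺ > CH₂=CHCH₂–OC(O)CF₃ > CH₂=CHCH₂–OC(O)C₆H₄NO₂

With the same alkyl group throughout, only the leaving group differentiates the rates.
Rank by basicity of the departing species: weakest base leaves most easily.
CH₂=CHCH₂–N₂⁺ loses N₂: no meaningful conjugate acid; N₂ departs as an exceptionally stable neutral molecule
CH₂=CHCH₂–OTf loses OTf⁻: pKₐ(CF₃SO₃H (triflic acid)) ≈ -14
CH₂=CHCH₂–OClO₃ loses ClO₄⁻: pKₐ(HClO₄) ≈ -10
CH₂=CHCH₂–O(H)CH₃⁺ loses R'OH: pKₐ(R'OH₂⁺) ≈ -2.4
CH₂=CHCH₂–OC(O)CF₃ loses CF₃COO⁻: pKₐ(CF₃COOH) ≈ 0.2
CH₂=CHCH₂–OC(O)C₆H₄NO₂ loses p-O₂N–C₆H₄–COO⁻: pKₐ(p-nitrobenzoic acid) ≈ 3.4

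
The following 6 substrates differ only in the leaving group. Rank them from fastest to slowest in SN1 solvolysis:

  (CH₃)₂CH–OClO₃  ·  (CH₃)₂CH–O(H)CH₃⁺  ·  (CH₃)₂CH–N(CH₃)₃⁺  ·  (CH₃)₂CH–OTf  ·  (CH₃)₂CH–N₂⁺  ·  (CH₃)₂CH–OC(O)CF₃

(CH₃)₂CH–N₂⁺ > (CH₃)₂CH–OTf > (CH₃)₂CH–OClO₃ > (CH₃)₂CH–O(H)CH₃⁺ > (CH₃)₂CH–OC(O)CF₃ > (CH₃)₂CH–N(CH₃)₃⁺

Same R in every case — rank the leaving groups.
Rank by basicity of the departing species: weakest base leaves most easily.
(CH₃)₂CH–N₂⁺ loses N₂: no meaningful conjugate acid; N₂ departs as an exceptionally stable neutral molecule
(CH₃)₂CH–OTf loses OTf⁻: pKₐ(CF₃SO₃H (triflic acid)) ≈ -14
(CH₃)₂CH–OClO₃ loses ClO₄⁻: pKₐ(HClO₄) ≈ -10
(CH₃)₂CH–O(H)CH₃⁺ loses R'OH: pKₐ(R'OH₂⁺) ≈ -2.4
(CH₃)₂CH–OC(O)CF₃ loses CF₃COO⁻: pKₐ(CF₃COOH) ≈ 0.2
(CH₃)₂CH–N(CH₃)₃⁺ loses NR'₃: pKₐ(R'₃NH⁺) ≈ 10.7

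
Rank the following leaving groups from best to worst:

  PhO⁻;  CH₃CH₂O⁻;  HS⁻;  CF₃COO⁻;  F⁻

Leaving-group ability tracks the stability of the departed species; conjugate-acid pKₐ is the usual yardstick (lower pKₐ → better LG).
CF₃COO⁻: pKₐ(CF₃COOH) ≈ 0.2 — strongly electron-withdrawing CF₃ stabilises the carboxylate
F⁻: pKₐ(HF) ≈ 3.2
HS⁻: pKₐ(H₂S) ≈ 7
PhO⁻: pKₐ(C₆H₅OH (phenol)) ≈ 10
CH₃CH₂O⁻: pKₐ(CH₃CH₂OH) ≈ 16 — strong base; alkoxides do not leave unassisted

CF₃COO⁻ > F⁻ > HS⁻ > PhO⁻ > CH₃CH₂O⁻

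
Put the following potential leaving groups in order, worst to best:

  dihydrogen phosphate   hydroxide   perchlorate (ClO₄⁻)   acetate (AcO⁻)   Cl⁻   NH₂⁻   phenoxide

perchlorate (ClO₄⁻): pKₐ(HClO₄) ≈ -10
Cl⁻: pKₐ(HCl) ≈ -7
dihydrogen phosphate: pKₐ(H₃PO₄) ≈ 2.1
acetate (AcO⁻): pKₐ(CH₃COOH) ≈ 4.8 — resonance-stabilised but still a weak base
phenoxide: pKₐ(C₆H₅OH (phenol)) ≈ 10 — resonance into the ring helps, but still a poor LG
hydroxide: pKₐ(H₂O) ≈ 15.7
NH₂⁻: pKₐ(NH₃) ≈ 38 — extremely strong base; never a leaving group
Reversing gives the worst-to-best order requested.

NH₂⁻ < hydroxide < phenoxide < acetate (AcO⁻) < dihydrogen phosphate < Cl⁻ < perchlorate (ClO₄⁻)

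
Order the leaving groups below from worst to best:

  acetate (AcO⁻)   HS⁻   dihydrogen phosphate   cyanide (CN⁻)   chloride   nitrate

cyanide (CN⁻) < HS⁻ < acetate (AcO⁻) < dihydrogen phosphate < nitrate < chloride

The more stable X⁻ (or X) is on its own — i.e. the weaker a base it is — the better a leaving group it makes.
chloride: pKₐ(HCl) ≈ -7
nitrate: pKₐ(HNO₃) ≈ -1.3 — resonance-delocalised over three oxygens
dihydrogen phosphate: pKₐ(H₃PO₄) ≈ 2.1 — moderate base; biological leaving group after further activation
acetate (AcO⁻): pKₐ(CH₃COOH) ≈ 4.8 — resonance-stabilised but still a weak base
HS⁻: pKₐ(H₂S) ≈ 7 — larger and more polarisable than the oxygen analogue
cyanide (CN⁻): pKₐ(HCN) ≈ 9.2
Reversing gives the worst-to-best order requested.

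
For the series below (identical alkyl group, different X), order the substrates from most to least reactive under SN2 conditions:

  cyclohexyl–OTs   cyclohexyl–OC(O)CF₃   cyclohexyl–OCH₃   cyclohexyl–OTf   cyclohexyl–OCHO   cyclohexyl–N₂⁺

cyclohexyl–N₂⁺ > cyclohexyl–OTf > cyclohexyl–OTs > cyclohexyl–OC(O)CF₃ > cyclohexyl–OCHO > cyclohexyl–OCH₃

Same R in every case — rank the leaving groups.
The more stable X⁻ (or X) is on its own — i.e. the weaker a base it is — the better a leaving group it makes.
cyclohexyl–N₂⁺ loses N₂: no meaningful conjugate acid; N₂ departs as an exceptionally stable neutral molecule
cyclohexyl–OTf loses OTf⁻: pKₐ(CF₃SO₃H (triflic acid)) ≈ -14
cyclohexyl–OTs loses OTs⁻: pKₐ(p-CH₃C₆H₄SO₃H (TsOH)) ≈ -2.8
cyclohexyl–OC(O)CF₃ loses CF₃COO⁻: pKₐ(CF₃COOH) ≈ 0.2
cyclohexyl–OCHO loses HCOO⁻: pKₐ(HCOOH) ≈ 3.8
cyclohexyl–OCH₃ loses CH₃O⁻: pKₐ(CH₃OH) ≈ 15.5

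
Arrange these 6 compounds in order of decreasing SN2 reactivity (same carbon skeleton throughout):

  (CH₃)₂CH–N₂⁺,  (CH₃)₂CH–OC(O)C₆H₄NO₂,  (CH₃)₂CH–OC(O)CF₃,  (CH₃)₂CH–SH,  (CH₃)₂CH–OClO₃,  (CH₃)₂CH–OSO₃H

Same R in every case — rank the leaving groups.
Rank by basicity of the departing species: weakest base leaves most easily.
(CH₃)₂CH–N₂⁺ loses N₂: no meaningful conjugate acid; N₂ departs as an exceptionally stable neutral molecule
(CH₃)₂CH–OClO₃ loses ClO₄⁻: pKₐ(HClO₄) ≈ -10
(CH₃)₂CH–OSO₃H loses HSO₄⁻: pKₐ(H₂SO₄) ≈ -3
(CH₃)₂CH–OC(O)CF₃ loses CF₃COO⁻: pKₐ(CF₃COOH) ≈ 0.2
(CH₃)₂CH–OC(O)C₆H₄NO₂ loses p-O₂N–C₆H₄–COO⁻: pKₐ(p-nitrobenzoic acid) ≈ 3.4
(CH₃)₂CH–SH loses HS⁻: pKₐ(H₂S) ≈ 7

(CH₃)₂CH–N₂⁺ > (CH₃)₂CH–OClO₃ > (CH₃)₂CH–OSO₃H > (CH₃)₂CH–OC(O)CF₃ > (CH₃)₂CH–OC(O)C₆H₄NO₂ > (CH₃)₂CH–SH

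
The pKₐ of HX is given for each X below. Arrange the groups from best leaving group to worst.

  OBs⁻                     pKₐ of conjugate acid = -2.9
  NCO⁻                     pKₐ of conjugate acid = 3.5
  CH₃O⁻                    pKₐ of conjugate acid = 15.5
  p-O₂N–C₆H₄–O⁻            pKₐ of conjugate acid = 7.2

OBs⁻ > NCO⁻ > p-O₂N–C₆H₄–O⁻ > CH₃O⁻

Lower conjugate-acid pKₐ ⇒ weaker base ⇒ better leaving group.
Sorting by the given values: OBs⁻ (-2.9), NCO⁻ (3.5), p-O₂N–C₆H₄–O⁻ (7.2), CH₃O⁻ (15.5).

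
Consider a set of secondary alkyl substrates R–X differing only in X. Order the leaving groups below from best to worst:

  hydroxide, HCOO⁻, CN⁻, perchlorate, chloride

perchlorate > chloride > HCOO⁻ > CN⁻ > hydroxide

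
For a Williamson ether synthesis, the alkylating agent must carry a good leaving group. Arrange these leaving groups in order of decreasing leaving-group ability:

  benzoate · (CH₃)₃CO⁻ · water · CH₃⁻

water: pKₐ(H₃O⁺) ≈ -1.7
benzoate: pKₐ(C₆H₅COOH) ≈ 4.2
(CH₃)₃CO⁻: pKₐ(t-BuOH) ≈ 18
CH₃⁻: pKₐ(CH₄) ≈ 48

water > benzoate > (CH₃)₃CO⁻ > CH₃⁻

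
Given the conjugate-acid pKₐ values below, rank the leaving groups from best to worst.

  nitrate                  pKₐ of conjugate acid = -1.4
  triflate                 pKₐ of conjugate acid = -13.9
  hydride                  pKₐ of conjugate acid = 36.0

Lower conjugate-acid pKₐ ⇒ weaker base ⇒ better leaving group.
Sorting by the given values: triflate (-13.9), nitrate (-1.4), hydride (36.0).

triflate > nitrate > hydride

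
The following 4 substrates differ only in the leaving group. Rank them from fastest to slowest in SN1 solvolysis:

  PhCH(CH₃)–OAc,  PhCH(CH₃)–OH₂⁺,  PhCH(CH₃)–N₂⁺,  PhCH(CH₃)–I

PhCH(CH₃)–N₂⁺ > PhCH(CH₃)–I > PhCH(CH₃)–OH₂⁺ > PhCH(CH₃)–OAc

The skeletons are identical, so relative rate is governed entirely by leaving-group ability.
A good leaving group is a weak base: the lower the pKₐ of its conjugate acid, the more readily it departs.
PhCH(CH₃)–N₂⁺ loses N₂: no meaningful conjugate acid; N₂ departs as an exceptionally stable neutral molecule
PhCH(CH₃)–I loses I⁻: pKₐ(HI) ≈ -10
PhCH(CH₃)–OH₂⁺ loses H₂O: pKₐ(H₃O⁺) ≈ -1.7
PhCH(CH₃)–OAc loses AcO⁻: pKₐ(CH₃COOH) ≈ 4.8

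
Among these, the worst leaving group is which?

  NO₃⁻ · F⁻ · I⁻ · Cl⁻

I⁻: pKₐ(HI) ≈ -10
Cl⁻: pKₐ(HCl) ≈ -7
NO₃⁻: pKₐ(HNO₃) ≈ -1.3
F⁻: pKₐ(HF) ≈ 3.2

F⁻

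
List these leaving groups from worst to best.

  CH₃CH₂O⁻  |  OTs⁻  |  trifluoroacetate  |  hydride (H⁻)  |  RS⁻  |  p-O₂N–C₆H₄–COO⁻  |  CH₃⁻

The more stable X⁻ (or X) is on its own — i.e. the weaker a base it is — the better a leaving group it makes.
OTs⁻: pKₐ(p-CH₃C₆H₄SO₃H (TsOH)) ≈ -2.8
trifluoroacetate: pKₐ(CF₃COOH) ≈ 0.2
p-O₂N–C₆H₄–COO⁻: pKₐ(p-nitrobenzoic acid) ≈ 3.4
RS⁻: pKₐ(RSH (a thiol)) ≈ 10.5
CH₃CH₂O⁻: pKₐ(CH₃CH₂OH) ≈ 16
hydride (H⁻): pKₐ(H₂) ≈ 36
CH₃⁻: pKₐ(CH₄) ≈ 48
The question asks for worst first, so the sequence is read in increasing leaving-group ability.

CH₃⁻ < hydride (H⁻) < CH₃CH₂O⁻ < RS⁻ < p-O₂N–C₆H₄–COO⁻ < trifluoroacetate < OTs⁻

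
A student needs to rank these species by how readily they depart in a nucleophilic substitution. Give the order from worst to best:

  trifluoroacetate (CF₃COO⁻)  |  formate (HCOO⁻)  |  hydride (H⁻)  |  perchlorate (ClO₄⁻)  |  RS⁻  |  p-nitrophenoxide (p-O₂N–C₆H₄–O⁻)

Rank by basicity of the departing species: weakest base leaves most easily.
perchlorate (ClO₄⁻): pKₐ(HClO₄) ≈ -10 — extremely weak base; rarely used for safety reasons
trifluoroacetate (CF₃COO⁻): pKₐ(CF₃COOH) ≈ 0.2 — strongly electron-withdrawing CF₃ stabilises the carboxylate
formate (HCOO⁻): pKₐ(HCOOH) ≈ 3.8
p-nitrophenoxide (p-O₂N–C₆H₄–O⁻): pKₐ(p-nitrophenol) ≈ 7.2
RS⁻: pKₐ(RSH (a thiol)) ≈ 10.5 — moderately basic; rarely leaves without activation
hydride (H⁻): pKₐ(H₂) ≈ 36
Listed from poorest to best leaving group as asked.

hydride (H⁻) < RS⁻ < p-nitrophenoxide (p-O₂N–C₆H₄–O⁻) < formate (HCOO⁻) < trifluoroacetate (CF₃COO⁻) < perchlorate (ClO₄⁻)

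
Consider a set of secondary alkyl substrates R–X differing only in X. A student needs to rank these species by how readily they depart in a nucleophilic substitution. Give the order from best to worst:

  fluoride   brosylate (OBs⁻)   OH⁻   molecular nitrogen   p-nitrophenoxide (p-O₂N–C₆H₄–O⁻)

The more stable X⁻ (or X) is on its own — i.e. the weaker a base it is — the better a leaving group it makes.
molecular nitrogen: no meaningful conjugate acid; N₂ departs as an exceptionally stable neutral molecule
brosylate (OBs⁻): pKₐ(p-BrC₆H₄SO₃H) ≈ -2.8
fluoride: pKₐ(HF) ≈ 3.2 — small and strongly basic; the poor halide leaving group
p-nitrophenoxide (p-O₂N–C₆H₄–O⁻): pKₐ(p-nitrophenol) ≈ 7.2
OH⁻: pKₐ(H₂O) ≈ 15.7

molecular nitrogen > brosylate (OBs⁻) > fluoride > p-nitrophenoxide (p-O₂N–C₆H₄–O⁻) > OH⁻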